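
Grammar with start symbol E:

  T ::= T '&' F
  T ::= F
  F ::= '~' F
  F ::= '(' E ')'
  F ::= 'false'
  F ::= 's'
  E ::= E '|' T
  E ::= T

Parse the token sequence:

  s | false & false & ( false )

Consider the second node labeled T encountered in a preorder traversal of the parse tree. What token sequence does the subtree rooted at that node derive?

[E [E [T [F s]]] | [T [T [T [F false]] & [F false]] & [F ( [E [T [F false]]] )]]]

false & false & ( false )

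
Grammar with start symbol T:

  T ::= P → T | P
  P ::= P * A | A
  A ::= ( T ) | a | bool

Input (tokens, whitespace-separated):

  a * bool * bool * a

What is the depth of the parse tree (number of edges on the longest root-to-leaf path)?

[T [P [P [P [P [A a]] * [A bool]] * [A bool]] * [A a]]]

6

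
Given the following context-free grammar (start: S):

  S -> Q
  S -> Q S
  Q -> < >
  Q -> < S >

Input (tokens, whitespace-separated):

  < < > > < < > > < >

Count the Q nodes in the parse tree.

[S [Q < [S [Q < >]] >] [S [Q < [S [Q < >]] >] [S [Q < >]]]]

5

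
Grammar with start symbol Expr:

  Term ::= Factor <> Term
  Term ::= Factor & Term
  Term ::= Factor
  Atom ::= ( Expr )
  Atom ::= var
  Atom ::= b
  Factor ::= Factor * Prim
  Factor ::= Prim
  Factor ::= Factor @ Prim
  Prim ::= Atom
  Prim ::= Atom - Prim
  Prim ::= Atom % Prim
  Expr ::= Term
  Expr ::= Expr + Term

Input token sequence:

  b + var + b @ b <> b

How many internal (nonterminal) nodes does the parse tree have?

22

[Expr [Expr [Expr [Term [Factor [Prim [Atom b]]]]] + [Term [Factor [Prim [Atom var]]]]] + [Term [Factor [Factor [Prim [Atom b]]] @ [Prim [Atom b]]] <> [Term [Factor [Prim [Atom b]]]]]]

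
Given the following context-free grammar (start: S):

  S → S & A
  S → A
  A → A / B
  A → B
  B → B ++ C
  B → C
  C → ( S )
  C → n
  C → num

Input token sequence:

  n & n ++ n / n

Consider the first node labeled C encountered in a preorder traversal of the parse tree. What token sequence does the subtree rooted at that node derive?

[S [S [A [B [C n]]]] & [A [A [B [B [C n]] ++ [C n]]] / [B [C n]]]]

n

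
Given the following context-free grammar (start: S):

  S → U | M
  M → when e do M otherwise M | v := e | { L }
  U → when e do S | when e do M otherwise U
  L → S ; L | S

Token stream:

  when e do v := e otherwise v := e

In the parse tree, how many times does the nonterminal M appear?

3

[S [M when e do [M v := e] otherwise [M v := e]]]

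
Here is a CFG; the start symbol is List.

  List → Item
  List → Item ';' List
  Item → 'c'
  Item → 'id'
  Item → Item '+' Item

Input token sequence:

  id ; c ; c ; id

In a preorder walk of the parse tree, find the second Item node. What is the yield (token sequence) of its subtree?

c

[List [Item id] ; [List [Item c] ; [List [Item c] ; [List [Item id]]]]]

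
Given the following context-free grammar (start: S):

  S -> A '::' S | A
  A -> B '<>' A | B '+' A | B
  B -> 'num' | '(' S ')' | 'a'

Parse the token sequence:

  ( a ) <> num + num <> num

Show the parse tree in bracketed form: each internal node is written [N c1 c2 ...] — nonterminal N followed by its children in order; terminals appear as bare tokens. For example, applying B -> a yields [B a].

[S [A [B ( [S [A [B a]]] )] <> [A [B num] + [A [B num] <> [A [B num]]]]]]

S
A
B <> A
( S ) <> A
( A ) <> A
( B ) <> A
( a ) <> A
( a ) <> B + A
( a ) <> num + A
( a ) <> num + B <> A
( a ) <> num + num <> A
( a ) <> num + num <> B
( a ) <> num + num <> num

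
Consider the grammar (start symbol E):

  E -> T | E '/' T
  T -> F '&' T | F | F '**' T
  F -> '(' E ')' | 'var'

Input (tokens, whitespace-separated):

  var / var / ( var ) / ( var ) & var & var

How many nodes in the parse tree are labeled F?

[E [E [E [E [T [F var]]] / [T [F var]]] / [T [F ( [E [T [F var]]] )]]] / [T [F ( [E [T [F var]]] )] & [T [F var] & [T [F var]]]]]

8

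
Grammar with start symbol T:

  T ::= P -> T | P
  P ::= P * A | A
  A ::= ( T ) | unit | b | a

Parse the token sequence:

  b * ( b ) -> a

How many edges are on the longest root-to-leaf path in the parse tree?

6

[T [P [P [A b]] * [A ( [T [P [A b]]] )]] -> [T [P [A a]]]]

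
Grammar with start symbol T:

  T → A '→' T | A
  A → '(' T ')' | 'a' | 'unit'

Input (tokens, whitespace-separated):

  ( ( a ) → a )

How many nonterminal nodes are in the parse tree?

[T [A ( [T [A ( [T [A a]] )] → [T [A a]]] )]]

8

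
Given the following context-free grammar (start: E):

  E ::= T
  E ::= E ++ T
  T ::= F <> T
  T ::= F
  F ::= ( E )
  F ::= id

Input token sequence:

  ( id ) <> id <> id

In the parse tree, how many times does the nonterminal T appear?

4

[E [T [F ( [E [T [F id]]] )] <> [T [F id] <> [T [F id]]]]]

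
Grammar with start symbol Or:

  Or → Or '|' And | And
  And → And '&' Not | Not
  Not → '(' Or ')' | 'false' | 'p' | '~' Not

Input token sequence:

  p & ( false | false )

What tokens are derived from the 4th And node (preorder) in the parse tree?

[Or [And [And [Not p]] & [Not ( [Or [Or [And [Not false]]] | [And [Not false]]] )]]]

false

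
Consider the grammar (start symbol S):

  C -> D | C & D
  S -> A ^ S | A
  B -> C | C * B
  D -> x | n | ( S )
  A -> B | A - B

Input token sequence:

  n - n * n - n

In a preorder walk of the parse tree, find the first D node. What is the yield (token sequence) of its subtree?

n

[S [A [A [A [B [C [D n]]]] - [B [C [D n]] * [B [C [D n]]]]] - [B [C [D n]]]]]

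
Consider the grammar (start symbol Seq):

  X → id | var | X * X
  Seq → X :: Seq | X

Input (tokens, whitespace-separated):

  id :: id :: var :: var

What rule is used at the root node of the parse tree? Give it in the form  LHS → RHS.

Seq → X :: Seq

[Seq [X id] :: [Seq [X id] :: [Seq [X var] :: [Seq [X var]]]]]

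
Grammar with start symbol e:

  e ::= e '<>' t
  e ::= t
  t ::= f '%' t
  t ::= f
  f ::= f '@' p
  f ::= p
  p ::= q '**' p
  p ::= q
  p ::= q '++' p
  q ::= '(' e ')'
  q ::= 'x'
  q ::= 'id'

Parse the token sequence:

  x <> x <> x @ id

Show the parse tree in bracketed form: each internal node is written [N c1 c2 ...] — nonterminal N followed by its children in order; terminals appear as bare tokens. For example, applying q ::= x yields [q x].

e
e <> t
e <> t <> t
t <> t <> t
f <> t <> t
p <> t <> t
q <> t <> t
x <> t <> t
x <> f <> t
x <> p <> t
x <> q <> t
x <> x <> t
x <> x <> f
x <> x <> f @ p
x <> x <> p @ p
x <> x <> q @ p
x <> x <> x @ p
x <> x <> x @ q
x <> x <> x @ id

[e [e [e [t [f [p [q x]]]]] <> [t [f [p [q x]]]]] <> [t [f [f [p [q x]]] @ [p [q id]]]]]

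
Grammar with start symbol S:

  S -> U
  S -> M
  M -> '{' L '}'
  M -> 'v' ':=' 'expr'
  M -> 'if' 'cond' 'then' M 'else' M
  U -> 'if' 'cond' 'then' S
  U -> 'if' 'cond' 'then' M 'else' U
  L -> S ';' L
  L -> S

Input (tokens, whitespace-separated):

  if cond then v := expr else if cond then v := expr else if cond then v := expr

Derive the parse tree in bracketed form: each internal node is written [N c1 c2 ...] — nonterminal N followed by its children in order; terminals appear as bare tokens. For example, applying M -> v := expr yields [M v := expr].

S
U
if cond then M else U
if cond then v := expr else U
if cond then v := expr else if cond then M else U
if cond then v := expr else if cond then v := expr else U
if cond then v := expr else if cond then v := expr else if cond then S
if cond then v := expr else if cond then v := expr else if cond then M
if cond then v := expr else if cond then v := expr else if cond then v := expr

[S [U if cond then [M v := expr] else [U if cond then [M v := expr] else [U if cond then [S [M v := expr]]]]]]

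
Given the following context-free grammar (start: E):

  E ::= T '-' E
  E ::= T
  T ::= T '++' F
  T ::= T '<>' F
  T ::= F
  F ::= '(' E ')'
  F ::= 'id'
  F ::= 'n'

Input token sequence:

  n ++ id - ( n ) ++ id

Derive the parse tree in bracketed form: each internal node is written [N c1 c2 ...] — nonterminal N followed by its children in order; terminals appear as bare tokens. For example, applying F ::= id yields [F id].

[E [T [T [F n]] ++ [F id]] - [E [T [T [F ( [E [T [F n]]] )]] ++ [F id]]]]

E
T - E
T ++ F - E
F ++ F - E
n ++ F - E
n ++ id - E
n ++ id - T
n ++ id - T ++ F
n ++ id - F ++ F
n ++ id - ( E ) ++ F
n ++ id - ( T ) ++ F
n ++ id - ( F ) ++ F
n ++ id - ( n ) ++ F
n ++ id - ( n ) ++ id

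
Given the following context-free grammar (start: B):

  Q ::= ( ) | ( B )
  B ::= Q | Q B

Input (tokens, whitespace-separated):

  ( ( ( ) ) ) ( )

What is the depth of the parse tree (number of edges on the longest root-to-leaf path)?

6

[B [Q ( [B [Q ( [B [Q ( )]] )]] )] [B [Q ( )]]]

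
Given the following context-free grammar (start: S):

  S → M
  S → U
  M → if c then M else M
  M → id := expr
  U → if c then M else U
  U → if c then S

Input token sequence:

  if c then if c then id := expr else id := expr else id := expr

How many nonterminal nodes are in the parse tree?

6

[S [M if c then [M if c then [M id := expr] else [M id := expr]] else [M id := expr]]]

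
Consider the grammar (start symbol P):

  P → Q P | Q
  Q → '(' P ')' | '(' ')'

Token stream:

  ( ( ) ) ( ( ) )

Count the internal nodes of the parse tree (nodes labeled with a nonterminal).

[P [Q ( [P [Q ( )]] )] [P [Q ( [P [Q ( )]] )]]]

8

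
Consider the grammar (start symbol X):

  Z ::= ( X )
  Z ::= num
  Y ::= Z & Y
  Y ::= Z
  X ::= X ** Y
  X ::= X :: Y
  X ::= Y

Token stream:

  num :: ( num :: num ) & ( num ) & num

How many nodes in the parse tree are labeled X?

[X [X [Y [Z num]]] :: [Y [Z ( [X [X [Y [Z num]]] :: [Y [Z num]]] )] & [Y [Z ( [X [Y [Z num]]] )] & [Y [Z num]]]]]

5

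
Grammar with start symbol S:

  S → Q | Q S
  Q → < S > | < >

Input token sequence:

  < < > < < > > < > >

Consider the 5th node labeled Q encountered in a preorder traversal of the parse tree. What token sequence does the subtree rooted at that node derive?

< >

[S [Q < [S [Q < >] [S [Q < [S [Q < >]] >] [S [Q < >]]]] >]]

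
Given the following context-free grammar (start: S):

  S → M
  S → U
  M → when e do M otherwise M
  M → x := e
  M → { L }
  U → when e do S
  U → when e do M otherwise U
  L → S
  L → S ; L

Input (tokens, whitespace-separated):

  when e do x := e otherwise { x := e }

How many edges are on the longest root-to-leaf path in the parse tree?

6

[S [M when e do [M x := e] otherwise [M { [L [S [M x := e]]] }]]]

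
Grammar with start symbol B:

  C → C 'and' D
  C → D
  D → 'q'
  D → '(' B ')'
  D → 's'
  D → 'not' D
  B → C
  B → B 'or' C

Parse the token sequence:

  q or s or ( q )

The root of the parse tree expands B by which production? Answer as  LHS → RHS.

[B [B [B [C [D q]]] or [C [D s]]] or [C [D ( [B [C [D q]]] )]]]

B → B 'or' C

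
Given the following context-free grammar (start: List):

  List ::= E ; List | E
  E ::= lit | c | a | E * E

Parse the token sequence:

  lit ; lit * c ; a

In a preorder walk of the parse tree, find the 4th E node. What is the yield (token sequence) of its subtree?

[List [E lit] ; [List [E [E lit] * [E c]] ; [List [E a]]]]

c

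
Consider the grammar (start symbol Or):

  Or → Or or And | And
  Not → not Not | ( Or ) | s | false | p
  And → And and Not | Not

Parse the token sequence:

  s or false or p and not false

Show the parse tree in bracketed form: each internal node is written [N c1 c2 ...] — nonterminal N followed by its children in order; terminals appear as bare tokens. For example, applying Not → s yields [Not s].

[Or [Or [Or [And [Not s]]] or [And [Not false]]] or [And [And [Not p]] and [Not not [Not false]]]]

Or
Or or And
Or or And or And
And or And or And
Not or And or And
s or And or And
s or Not or And
s or false or And
s or false or And and Not
s or false or Not and Not
s or false or p and Not
s or false or p and not Not
s or false or p and not false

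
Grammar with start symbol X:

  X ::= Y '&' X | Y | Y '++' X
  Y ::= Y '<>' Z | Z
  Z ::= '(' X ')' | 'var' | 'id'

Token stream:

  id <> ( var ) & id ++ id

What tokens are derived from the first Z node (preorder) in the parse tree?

id

[X [Y [Y [Z id]] <> [Z ( [X [Y [Z var]]] )]] & [X [Y [Z id]] ++ [X [Y [Z id]]]]]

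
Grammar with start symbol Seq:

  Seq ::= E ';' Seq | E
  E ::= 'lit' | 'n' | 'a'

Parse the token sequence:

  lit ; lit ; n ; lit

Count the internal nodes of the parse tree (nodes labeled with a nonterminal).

[Seq [E lit] ; [Seq [E lit] ; [Seq [E n] ; [Seq [E lit]]]]]

8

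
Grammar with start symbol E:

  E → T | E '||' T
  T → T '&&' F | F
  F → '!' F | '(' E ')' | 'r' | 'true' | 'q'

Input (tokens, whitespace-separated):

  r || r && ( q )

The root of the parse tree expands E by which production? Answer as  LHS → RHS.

E → E '||' T

[E [E [T [F r]]] || [T [T [F r]] && [F ( [E [T [F q]]] )]]]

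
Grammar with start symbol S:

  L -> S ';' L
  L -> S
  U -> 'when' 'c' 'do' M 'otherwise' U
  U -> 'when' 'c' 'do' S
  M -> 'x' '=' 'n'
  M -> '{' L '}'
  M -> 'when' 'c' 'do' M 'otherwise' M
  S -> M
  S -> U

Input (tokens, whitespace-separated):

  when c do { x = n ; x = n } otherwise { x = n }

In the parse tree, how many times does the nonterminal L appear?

[S [M when c do [M { [L [S [M x = n]] ; [L [S [M x = n]]]] }] otherwise [M { [L [S [M x = n]]] }]]]

3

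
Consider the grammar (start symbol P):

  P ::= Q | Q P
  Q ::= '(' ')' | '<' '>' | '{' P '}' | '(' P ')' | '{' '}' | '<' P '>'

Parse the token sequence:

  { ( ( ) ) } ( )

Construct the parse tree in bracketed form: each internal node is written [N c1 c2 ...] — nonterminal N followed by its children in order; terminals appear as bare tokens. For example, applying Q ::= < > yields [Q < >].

[P [Q { [P [Q ( [P [Q ( )]] )]] }] [P [Q ( )]]]

P
Q P
{ P } P
{ Q } P
{ ( P ) } P
{ ( Q ) } P
{ ( ( ) ) } P
{ ( ( ) ) } Q
{ ( ( ) ) } ( )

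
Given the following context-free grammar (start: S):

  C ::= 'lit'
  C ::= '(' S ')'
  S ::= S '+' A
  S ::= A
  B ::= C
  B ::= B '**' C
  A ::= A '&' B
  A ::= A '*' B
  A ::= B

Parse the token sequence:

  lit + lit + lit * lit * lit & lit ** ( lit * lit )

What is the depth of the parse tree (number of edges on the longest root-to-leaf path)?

[S [S [S [A [B [C lit]]]] + [A [B [C lit]]]] + [A [A [A [A [B [C lit]]] * [B [C lit]]] * [B [C lit]]] & [B [B [C lit]] ** [C ( [S [A [A [B [C lit]]] * [B [C lit]]]] )]]]]

9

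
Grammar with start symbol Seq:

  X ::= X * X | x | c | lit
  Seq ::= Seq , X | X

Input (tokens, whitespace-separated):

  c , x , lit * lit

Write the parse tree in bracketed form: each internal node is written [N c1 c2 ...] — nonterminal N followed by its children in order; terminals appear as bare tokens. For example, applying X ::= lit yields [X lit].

Seq
Seq , X
Seq , X , X
X , X , X
c , X , X
c , x , X
c , x , X * X
c , x , lit * X
c , x , lit * lit

[Seq [Seq [Seq [X c]] , [X x]] , [X [X lit] * [X lit]]]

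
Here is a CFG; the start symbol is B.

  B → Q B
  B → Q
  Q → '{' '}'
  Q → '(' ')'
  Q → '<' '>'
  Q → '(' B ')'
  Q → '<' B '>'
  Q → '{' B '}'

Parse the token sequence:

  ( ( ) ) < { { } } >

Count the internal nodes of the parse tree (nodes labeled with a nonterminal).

10

[B [Q ( [B [Q ( )]] )] [B [Q < [B [Q { [B [Q { }]] }]] >]]]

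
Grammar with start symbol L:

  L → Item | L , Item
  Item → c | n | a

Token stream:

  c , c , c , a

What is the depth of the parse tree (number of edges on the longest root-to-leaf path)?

[L [L [L [L [Item c]] , [Item c]] , [Item c]] , [Item a]]

5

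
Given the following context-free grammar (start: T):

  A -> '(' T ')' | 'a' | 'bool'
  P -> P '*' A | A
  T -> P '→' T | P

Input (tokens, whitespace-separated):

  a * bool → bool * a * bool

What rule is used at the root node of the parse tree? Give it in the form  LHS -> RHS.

T -> P '→' T

[T [P [P [A a]] * [A bool]] → [T [P [P [P [A bool]] * [A a]] * [A bool]]]]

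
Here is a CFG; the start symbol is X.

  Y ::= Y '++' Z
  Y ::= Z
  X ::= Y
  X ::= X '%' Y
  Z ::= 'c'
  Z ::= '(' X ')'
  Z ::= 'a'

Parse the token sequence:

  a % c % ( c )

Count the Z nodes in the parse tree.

4

[X [X [X [Y [Z a]]] % [Y [Z c]]] % [Y [Z ( [X [Y [Z c]]] )]]]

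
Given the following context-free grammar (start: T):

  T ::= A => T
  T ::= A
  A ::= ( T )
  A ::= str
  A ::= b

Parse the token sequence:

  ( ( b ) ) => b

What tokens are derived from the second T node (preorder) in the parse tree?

( b )

[T [A ( [T [A ( [T [A b]] )]] )] => [T [A b]]]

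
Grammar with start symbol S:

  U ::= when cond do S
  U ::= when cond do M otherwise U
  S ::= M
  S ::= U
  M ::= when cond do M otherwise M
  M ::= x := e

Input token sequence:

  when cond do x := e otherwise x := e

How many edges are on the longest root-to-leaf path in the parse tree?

[S [M when cond do [M x := e] otherwise [M x := e]]]

3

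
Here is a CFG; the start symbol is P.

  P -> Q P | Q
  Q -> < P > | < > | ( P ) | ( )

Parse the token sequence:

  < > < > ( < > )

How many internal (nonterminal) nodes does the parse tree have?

[P [Q < >] [P [Q < >] [P [Q ( [P [Q < >]] )]]]]

8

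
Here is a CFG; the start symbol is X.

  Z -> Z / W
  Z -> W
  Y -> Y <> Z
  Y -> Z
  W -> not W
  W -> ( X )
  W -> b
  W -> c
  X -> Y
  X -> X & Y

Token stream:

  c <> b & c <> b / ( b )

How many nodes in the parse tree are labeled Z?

[X [X [Y [Y [Z [W c]]] <> [Z [W b]]]] & [Y [Y [Z [W c]]] <> [Z [Z [W b]] / [W ( [X [Y [Z [W b]]]] )]]]]

6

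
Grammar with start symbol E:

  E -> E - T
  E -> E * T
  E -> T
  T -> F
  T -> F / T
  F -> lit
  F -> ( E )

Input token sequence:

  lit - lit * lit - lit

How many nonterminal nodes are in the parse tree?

12

[E [E [E [E [T [F lit]]] - [T [F lit]]] * [T [F lit]]] - [T [F lit]]]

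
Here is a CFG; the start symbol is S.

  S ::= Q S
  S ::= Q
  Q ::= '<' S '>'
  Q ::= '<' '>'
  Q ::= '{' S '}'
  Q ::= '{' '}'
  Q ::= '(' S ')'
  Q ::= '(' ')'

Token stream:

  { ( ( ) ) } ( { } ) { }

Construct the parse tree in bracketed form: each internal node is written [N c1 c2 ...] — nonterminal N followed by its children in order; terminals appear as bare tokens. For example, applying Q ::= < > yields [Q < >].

[S [Q { [S [Q ( [S [Q ( )]] )]] }] [S [Q ( [S [Q { }]] )] [S [Q { }]]]]

S
Q S
{ S } S
{ Q } S
{ ( S ) } S
{ ( Q ) } S
{ ( ( ) ) } S
{ ( ( ) ) } Q S
{ ( ( ) ) } ( S ) S
{ ( ( ) ) } ( Q ) S
{ ( ( ) ) } ( { } ) S
{ ( ( ) ) } ( { } ) Q
{ ( ( ) ) } ( { } ) { }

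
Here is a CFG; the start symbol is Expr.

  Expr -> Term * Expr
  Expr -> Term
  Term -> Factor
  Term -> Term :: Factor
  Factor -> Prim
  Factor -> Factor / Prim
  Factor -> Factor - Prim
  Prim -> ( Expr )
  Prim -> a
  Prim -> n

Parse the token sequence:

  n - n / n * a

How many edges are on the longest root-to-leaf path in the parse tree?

[Expr [Term [Factor [Factor [Factor [Prim n]] - [Prim n]] / [Prim n]]] * [Expr [Term [Factor [Prim a]]]]]

6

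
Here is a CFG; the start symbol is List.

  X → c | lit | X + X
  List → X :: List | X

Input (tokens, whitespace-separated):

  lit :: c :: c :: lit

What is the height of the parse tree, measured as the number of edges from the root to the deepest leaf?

5

[List [X lit] :: [List [X c] :: [List [X c] :: [List [X lit]]]]]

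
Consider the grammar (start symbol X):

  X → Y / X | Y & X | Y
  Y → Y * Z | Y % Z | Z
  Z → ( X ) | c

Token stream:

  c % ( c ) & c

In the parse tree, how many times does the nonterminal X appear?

[X [Y [Y [Z c]] % [Z ( [X [Y [Z c]]] )]] & [X [Y [Z c]]]]

3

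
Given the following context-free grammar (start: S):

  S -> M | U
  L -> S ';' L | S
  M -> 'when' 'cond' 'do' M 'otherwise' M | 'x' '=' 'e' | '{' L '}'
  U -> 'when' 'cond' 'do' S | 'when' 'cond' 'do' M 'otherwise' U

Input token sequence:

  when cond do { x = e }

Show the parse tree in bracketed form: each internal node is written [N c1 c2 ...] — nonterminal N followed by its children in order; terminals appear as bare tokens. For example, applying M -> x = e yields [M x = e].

S
U
when cond do S
when cond do M
when cond do { L }
when cond do { S }
when cond do { M }
when cond do { x = e }

[S [U when cond do [S [M { [L [S [M x = e]]] }]]]]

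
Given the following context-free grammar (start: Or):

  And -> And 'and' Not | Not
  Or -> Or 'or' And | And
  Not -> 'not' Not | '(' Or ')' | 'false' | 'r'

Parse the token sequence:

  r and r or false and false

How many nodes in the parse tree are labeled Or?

[Or [Or [And [And [Not r]] and [Not r]]] or [And [And [Not false]] and [Not false]]]

2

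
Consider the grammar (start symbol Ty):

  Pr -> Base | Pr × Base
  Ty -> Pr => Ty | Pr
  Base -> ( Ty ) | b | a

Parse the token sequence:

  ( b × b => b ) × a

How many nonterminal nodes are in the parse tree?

[Ty [Pr [Pr [Base ( [Ty [Pr [Pr [Base b]] × [Base b]] => [Ty [Pr [Base b]]]] )]] × [Base a]]]

13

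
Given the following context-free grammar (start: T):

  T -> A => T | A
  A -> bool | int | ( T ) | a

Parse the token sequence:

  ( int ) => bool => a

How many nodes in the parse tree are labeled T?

[T [A ( [T [A int]] )] => [T [A bool] => [T [A a]]]]

4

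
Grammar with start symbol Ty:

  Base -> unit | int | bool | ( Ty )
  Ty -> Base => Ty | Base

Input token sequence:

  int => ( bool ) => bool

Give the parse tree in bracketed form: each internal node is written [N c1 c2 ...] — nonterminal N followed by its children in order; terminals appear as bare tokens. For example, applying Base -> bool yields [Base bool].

[Ty [Base int] => [Ty [Base ( [Ty [Base bool]] )] => [Ty [Base bool]]]]

Ty
Base => Ty
int => Ty
int => Base => Ty
int => ( Ty ) => Ty
int => ( Base ) => Ty
int => ( bool ) => Ty
int => ( bool ) => Base
int => ( bool ) => bool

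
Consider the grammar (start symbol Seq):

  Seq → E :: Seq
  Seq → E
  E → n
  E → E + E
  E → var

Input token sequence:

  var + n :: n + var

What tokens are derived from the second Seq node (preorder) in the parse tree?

[Seq [E [E var] + [E n]] :: [Seq [E [E n] + [E var]]]]

n + var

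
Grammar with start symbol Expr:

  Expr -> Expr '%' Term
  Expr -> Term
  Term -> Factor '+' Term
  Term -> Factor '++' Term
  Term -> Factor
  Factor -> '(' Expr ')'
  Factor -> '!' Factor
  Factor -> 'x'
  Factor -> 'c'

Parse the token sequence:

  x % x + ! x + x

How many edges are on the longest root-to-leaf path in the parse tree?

[Expr [Expr [Term [Factor x]]] % [Term [Factor x] + [Term [Factor ! [Factor x]] + [Term [Factor x]]]]]

5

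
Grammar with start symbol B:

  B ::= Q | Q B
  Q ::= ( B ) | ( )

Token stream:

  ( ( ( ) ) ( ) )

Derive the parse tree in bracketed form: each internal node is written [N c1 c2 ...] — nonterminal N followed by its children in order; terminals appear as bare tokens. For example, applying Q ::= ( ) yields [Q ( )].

B
Q
( B )
( Q B )
( ( B ) B )
( ( Q ) B )
( ( ( ) ) B )
( ( ( ) ) Q )
( ( ( ) ) ( ) )

[B [Q ( [B [Q ( [B [Q ( )]] )] [B [Q ( )]]] )]]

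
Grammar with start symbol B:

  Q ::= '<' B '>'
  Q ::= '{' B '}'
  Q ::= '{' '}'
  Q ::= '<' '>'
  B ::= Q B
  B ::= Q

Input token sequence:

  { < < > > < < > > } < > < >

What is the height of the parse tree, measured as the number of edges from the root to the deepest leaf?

7

[B [Q { [B [Q < [B [Q < >]] >] [B [Q < [B [Q < >]] >]]] }] [B [Q < >] [B [Q < >]]]]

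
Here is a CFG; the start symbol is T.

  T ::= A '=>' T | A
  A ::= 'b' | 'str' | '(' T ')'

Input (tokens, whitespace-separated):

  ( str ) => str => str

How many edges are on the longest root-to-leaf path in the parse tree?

4

[T [A ( [T [A str]] )] => [T [A str] => [T [A str]]]]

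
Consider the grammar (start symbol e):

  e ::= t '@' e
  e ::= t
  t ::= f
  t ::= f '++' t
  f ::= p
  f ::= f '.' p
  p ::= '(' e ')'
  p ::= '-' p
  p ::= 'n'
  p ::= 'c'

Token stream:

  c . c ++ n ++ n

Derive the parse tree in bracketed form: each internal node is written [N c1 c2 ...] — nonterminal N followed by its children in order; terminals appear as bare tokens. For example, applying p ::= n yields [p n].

[e [t [f [f [p c]] . [p c]] ++ [t [f [p n]] ++ [t [f [p n]]]]]]

e
t
f ++ t
f . p ++ t
p . p ++ t
c . p ++ t
c . c ++ t
c . c ++ f ++ t
c . c ++ p ++ t
c . c ++ n ++ t
c . c ++ n ++ f
c . c ++ n ++ p
c . c ++ n ++ n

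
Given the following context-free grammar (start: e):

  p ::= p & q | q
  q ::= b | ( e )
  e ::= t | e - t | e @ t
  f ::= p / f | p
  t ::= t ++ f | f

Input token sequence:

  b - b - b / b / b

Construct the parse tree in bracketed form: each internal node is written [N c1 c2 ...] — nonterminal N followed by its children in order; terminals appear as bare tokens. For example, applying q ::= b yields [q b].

[e [e [e [t [f [p [q b]]]]] - [t [f [p [q b]]]]] - [t [f [p [q b]] / [f [p [q b]] / [f [p [q b]]]]]]]

e
e - t
e - t - t
t - t - t
f - t - t
p - t - t
q - t - t
b - t - t
b - f - t
b - p - t
b - q - t
b - b - t
b - b - f
b - b - p / f
b - b - q / f
b - b - b / f
b - b - b / p / f
b - b - b / q / f
b - b - b / b / f
b - b - b / b / p
b - b - b / b / q
b - b - b / b / b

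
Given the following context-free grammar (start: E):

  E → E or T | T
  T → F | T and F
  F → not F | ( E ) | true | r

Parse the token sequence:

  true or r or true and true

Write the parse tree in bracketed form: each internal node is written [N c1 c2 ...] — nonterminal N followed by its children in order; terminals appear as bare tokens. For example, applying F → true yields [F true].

E
E or T
E or T or T
T or T or T
F or T or T
true or T or T
true or F or T
true or r or T
true or r or T and F
true or r or F and F
true or r or true and F
true or r or true and true

[E [E [E [T [F true]]] or [T [F r]]] or [T [T [F true]] and [F true]]]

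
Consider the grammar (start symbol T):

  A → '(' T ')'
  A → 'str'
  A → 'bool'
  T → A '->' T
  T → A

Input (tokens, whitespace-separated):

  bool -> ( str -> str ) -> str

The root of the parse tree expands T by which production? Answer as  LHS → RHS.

[T [A bool] -> [T [A ( [T [A str] -> [T [A str]]] )] -> [T [A str]]]]

T → A '->' T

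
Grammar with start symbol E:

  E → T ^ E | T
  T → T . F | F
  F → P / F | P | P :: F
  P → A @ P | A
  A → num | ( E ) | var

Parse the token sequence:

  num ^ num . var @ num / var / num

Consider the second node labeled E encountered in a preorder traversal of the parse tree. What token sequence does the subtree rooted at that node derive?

[E [T [F [P [A num]]]] ^ [E [T [T [F [P [A num]]]] . [F [P [A var] @ [P [A num]]] / [F [P [A var]] / [F [P [A num]]]]]]]]

num . var @ num / var / num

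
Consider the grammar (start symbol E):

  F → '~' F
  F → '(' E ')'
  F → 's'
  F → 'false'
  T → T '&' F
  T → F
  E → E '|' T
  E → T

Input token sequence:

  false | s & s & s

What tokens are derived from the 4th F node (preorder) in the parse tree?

s

[E [E [T [F false]]] | [T [T [T [F s]] & [F s]] & [F s]]]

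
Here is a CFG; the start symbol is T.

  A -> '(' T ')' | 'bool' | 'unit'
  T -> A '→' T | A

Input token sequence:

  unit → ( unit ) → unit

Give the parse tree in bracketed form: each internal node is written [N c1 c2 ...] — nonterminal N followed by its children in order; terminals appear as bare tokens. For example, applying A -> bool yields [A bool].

[T [A unit] → [T [A ( [T [A unit]] )] → [T [A unit]]]]

T
A → T
unit → T
unit → A → T
unit → ( T ) → T
unit → ( A ) → T
unit → ( unit ) → T
unit → ( unit ) → A
unit → ( unit ) → unit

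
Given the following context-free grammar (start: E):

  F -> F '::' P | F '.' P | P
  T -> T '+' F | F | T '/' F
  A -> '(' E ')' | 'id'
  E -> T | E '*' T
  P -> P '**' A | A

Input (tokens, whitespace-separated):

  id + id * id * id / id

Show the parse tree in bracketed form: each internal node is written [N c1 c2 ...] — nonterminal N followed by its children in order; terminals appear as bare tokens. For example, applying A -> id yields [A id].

E
E * T
E * T * T
T * T * T
T + F * T * T
F + F * T * T
P + F * T * T
A + F * T * T
id + F * T * T
id + P * T * T
id + A * T * T
id + id * T * T
id + id * F * T
id + id * P * T
id + id * A * T
id + id * id * T
id + id * id * T / F
id + id * id * F / F
id + id * id * P / F
id + id * id * A / F
id + id * id * id / F
id + id * id * id / P
id + id * id * id / A
id + id * id * id / id

[E [E [E [T [T [F [P [A id]]]] + [F [P [A id]]]]] * [T [F [P [A id]]]]] * [T [T [F [P [A id]]]] / [F [P [A id]]]]]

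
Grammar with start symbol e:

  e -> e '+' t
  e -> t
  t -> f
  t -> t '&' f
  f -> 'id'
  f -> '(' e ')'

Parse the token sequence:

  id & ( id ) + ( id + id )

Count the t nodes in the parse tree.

[e [e [t [t [f id]] & [f ( [e [t [f id]]] )]]] + [t [f ( [e [e [t [f id]]] + [t [f id]]] )]]]

6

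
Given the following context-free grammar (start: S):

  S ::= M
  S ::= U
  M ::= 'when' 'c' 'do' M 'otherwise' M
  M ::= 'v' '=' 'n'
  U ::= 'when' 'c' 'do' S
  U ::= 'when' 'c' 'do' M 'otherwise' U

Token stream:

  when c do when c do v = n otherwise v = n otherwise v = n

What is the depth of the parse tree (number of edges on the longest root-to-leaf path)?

4

[S [M when c do [M when c do [M v = n] otherwise [M v = n]] otherwise [M v = n]]]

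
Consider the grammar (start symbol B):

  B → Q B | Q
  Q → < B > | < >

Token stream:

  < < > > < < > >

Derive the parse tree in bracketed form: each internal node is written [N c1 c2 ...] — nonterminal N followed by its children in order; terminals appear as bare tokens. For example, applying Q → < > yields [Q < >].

B
Q B
< B > B
< Q > B
< < > > B
< < > > Q
< < > > < B >
< < > > < Q >
< < > > < < > >

[B [Q < [B [Q < >]] >] [B [Q < [B [Q < >]] >]]]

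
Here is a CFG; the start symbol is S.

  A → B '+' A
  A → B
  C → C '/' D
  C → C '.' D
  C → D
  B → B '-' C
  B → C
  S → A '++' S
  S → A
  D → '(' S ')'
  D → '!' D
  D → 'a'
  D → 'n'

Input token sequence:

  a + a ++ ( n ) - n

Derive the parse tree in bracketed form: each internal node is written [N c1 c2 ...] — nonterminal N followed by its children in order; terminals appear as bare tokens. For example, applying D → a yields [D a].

[S [A [B [C [D a]]] + [A [B [C [D a]]]]] ++ [S [A [B [B [C [D ( [S [A [B [C [D n]]]]] )]]] - [C [D n]]]]]]

S
A ++ S
B + A ++ S
C + A ++ S
D + A ++ S
a + A ++ S
a + B ++ S
a + C ++ S
a + D ++ S
a + a ++ S
a + a ++ A
a + a ++ B
a + a ++ B - C
a + a ++ C - C
a + a ++ D - C
a + a ++ ( S ) - C
a + a ++ ( A ) - C
a + a ++ ( B ) - C
a + a ++ ( C ) - C
a + a ++ ( D ) - C
a + a ++ ( n ) - C
a + a ++ ( n ) - D
a + a ++ ( n ) - n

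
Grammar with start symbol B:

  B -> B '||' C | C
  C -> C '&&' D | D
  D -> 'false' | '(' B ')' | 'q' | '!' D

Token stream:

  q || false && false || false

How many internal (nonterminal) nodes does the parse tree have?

11

[B [B [B [C [D q]]] || [C [C [D false]] && [D false]]] || [C [D false]]]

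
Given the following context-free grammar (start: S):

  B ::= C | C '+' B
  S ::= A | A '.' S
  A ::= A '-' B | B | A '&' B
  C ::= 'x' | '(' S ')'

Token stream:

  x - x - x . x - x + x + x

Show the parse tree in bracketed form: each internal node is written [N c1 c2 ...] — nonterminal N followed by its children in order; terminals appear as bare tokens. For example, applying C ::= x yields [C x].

[S [A [A [A [B [C x]]] - [B [C x]]] - [B [C x]]] . [S [A [A [B [C x]]] - [B [C x] + [B [C x] + [B [C x]]]]]]]

S
A . S
A - B . S
A - B - B . S
B - B - B . S
C - B - B . S
x - B - B . S
x - C - B . S
x - x - B . S
x - x - C . S
x - x - x . S
x - x - x . A
x - x - x . A - B
x - x - x . B - B
x - x - x . C - B
x - x - x . x - B
x - x - x . x - C + B
x - x - x . x - x + B
x - x - x . x - x + C + B
x - x - x . x - x + x + B
x - x - x . x - x + x + C
x - x - x . x - x + x + x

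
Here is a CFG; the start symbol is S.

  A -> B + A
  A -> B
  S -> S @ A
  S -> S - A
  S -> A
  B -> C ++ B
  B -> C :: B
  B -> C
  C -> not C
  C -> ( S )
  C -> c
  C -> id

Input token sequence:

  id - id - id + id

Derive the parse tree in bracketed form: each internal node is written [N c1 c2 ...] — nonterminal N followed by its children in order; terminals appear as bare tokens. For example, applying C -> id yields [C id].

S
S - A
S - A - A
A - A - A
B - A - A
C - A - A
id - A - A
id - B - A
id - C - A
id - id - A
id - id - B + A
id - id - C + A
id - id - id + A
id - id - id + B
id - id - id + C
id - id - id + id

[S [S [S [A [B [C id]]]] - [A [B [C id]]]] - [A [B [C id]] + [A [B [C id]]]]]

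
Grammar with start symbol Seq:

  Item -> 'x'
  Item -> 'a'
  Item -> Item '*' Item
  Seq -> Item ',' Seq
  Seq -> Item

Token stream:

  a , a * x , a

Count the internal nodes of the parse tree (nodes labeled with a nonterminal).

[Seq [Item a] , [Seq [Item [Item a] * [Item x]] , [Seq [Item a]]]]

8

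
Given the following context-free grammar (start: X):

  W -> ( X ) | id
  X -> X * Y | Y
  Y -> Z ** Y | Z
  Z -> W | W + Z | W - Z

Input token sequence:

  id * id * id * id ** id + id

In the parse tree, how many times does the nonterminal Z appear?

6

[X [X [X [X [Y [Z [W id]]]] * [Y [Z [W id]]]] * [Y [Z [W id]]]] * [Y [Z [W id]] ** [Y [Z [W id] + [Z [W id]]]]]]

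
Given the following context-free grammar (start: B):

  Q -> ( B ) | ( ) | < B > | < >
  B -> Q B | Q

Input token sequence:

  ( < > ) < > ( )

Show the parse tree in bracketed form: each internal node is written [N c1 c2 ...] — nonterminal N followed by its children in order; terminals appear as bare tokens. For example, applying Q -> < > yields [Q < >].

B
Q B
( B ) B
( Q ) B
( < > ) B
( < > ) Q B
( < > ) < > B
( < > ) < > Q
( < > ) < > ( )

[B [Q ( [B [Q < >]] )] [B [Q < >] [B [Q ( )]]]]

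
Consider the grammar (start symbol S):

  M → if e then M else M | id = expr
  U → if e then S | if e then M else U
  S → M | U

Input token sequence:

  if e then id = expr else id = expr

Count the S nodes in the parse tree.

[S [M if e then [M id = expr] else [M id = expr]]]

1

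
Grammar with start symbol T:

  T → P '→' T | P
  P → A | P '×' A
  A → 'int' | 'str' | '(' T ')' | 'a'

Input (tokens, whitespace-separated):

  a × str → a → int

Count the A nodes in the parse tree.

4

[T [P [P [A a]] × [A str]] → [T [P [A a]] → [T [P [A int]]]]]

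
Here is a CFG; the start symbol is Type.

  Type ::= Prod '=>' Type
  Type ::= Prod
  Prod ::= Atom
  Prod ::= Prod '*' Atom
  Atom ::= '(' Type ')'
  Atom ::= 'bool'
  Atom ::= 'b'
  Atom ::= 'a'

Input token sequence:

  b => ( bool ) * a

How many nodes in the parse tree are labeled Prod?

[Type [Prod [Atom b]] => [Type [Prod [Prod [Atom ( [Type [Prod [Atom bool]]] )]] * [Atom a]]]]

4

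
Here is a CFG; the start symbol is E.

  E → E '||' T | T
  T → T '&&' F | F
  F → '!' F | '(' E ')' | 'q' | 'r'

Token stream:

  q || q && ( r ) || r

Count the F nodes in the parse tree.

[E [E [E [T [F q]]] || [T [T [F q]] && [F ( [E [T [F r]]] )]]] || [T [F r]]]

5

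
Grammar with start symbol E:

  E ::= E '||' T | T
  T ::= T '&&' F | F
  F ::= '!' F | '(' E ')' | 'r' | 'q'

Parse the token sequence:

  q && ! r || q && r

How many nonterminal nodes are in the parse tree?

11

[E [E [T [T [F q]] && [F ! [F r]]]] || [T [T [F q]] && [F r]]]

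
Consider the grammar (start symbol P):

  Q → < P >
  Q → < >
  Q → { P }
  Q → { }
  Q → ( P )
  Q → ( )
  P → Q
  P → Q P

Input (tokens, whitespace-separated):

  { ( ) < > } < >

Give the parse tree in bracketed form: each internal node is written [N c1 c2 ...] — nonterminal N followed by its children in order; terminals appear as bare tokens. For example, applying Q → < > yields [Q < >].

[P [Q { [P [Q ( )] [P [Q < >]]] }] [P [Q < >]]]

P
Q P
{ P } P
{ Q P } P
{ ( ) P } P
{ ( ) Q } P
{ ( ) < > } P
{ ( ) < > } Q
{ ( ) < > } < >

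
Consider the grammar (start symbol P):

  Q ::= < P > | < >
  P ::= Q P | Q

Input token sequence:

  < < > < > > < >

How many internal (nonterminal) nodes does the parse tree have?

8

[P [Q < [P [Q < >] [P [Q < >]]] >] [P [Q < >]]]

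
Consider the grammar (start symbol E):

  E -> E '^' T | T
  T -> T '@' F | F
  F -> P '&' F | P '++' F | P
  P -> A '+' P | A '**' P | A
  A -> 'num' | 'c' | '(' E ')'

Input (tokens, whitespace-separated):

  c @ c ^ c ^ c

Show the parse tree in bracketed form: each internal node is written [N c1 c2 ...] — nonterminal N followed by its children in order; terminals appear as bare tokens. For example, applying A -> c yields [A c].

E
E ^ T
E ^ T ^ T
T ^ T ^ T
T @ F ^ T ^ T
F @ F ^ T ^ T
P @ F ^ T ^ T
A @ F ^ T ^ T
c @ F ^ T ^ T
c @ P ^ T ^ T
c @ A ^ T ^ T
c @ c ^ T ^ T
c @ c ^ F ^ T
c @ c ^ P ^ T
c @ c ^ A ^ T
c @ c ^ c ^ T
c @ c ^ c ^ F
c @ c ^ c ^ P
c @ c ^ c ^ A
c @ c ^ c ^ c

[E [E [E [T [T [F [P [A c]]]] @ [F [P [A c]]]]] ^ [T [F [P [A c]]]]] ^ [T [F [P [A c]]]]]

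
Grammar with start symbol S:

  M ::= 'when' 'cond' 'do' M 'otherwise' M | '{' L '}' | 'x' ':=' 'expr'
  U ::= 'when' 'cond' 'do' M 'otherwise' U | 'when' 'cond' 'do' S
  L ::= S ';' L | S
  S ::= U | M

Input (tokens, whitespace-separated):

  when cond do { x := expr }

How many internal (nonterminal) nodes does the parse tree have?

7

[S [U when cond do [S [M { [L [S [M x := expr]]] }]]]]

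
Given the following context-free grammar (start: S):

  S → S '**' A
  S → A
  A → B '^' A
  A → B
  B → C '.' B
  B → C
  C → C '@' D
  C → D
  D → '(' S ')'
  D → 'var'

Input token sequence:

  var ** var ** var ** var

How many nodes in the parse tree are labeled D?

4

[S [S [S [S [A [B [C [D var]]]]] ** [A [B [C [D var]]]]] ** [A [B [C [D var]]]]] ** [A [B [C [D var]]]]]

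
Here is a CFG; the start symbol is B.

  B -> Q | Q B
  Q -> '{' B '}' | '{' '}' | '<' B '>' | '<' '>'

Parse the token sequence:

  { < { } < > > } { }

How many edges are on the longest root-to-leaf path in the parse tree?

7

[B [Q { [B [Q < [B [Q { }] [B [Q < >]]] >]] }] [B [Q { }]]]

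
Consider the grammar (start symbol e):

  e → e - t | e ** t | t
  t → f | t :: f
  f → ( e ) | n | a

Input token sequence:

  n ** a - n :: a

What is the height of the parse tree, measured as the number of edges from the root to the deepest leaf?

5

[e [e [e [t [f n]]] ** [t [f a]]] - [t [t [f n]] :: [f a]]]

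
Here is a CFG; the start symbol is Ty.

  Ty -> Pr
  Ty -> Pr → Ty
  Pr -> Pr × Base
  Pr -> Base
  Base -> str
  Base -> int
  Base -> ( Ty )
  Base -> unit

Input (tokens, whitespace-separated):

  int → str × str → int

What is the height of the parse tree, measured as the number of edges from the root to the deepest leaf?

5

[Ty [Pr [Base int]] → [Ty [Pr [Pr [Base str]] × [Base str]] → [Ty [Pr [Base int]]]]]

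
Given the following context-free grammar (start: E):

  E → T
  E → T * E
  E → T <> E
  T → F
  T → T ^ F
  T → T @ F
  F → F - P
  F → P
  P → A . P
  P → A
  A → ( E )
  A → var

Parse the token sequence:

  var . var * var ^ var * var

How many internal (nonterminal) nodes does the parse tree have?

[E [T [F [P [A var] . [P [A var]]]]] * [E [T [T [F [P [A var]]]] ^ [F [P [A var]]]] * [E [T [F [P [A var]]]]]]]

21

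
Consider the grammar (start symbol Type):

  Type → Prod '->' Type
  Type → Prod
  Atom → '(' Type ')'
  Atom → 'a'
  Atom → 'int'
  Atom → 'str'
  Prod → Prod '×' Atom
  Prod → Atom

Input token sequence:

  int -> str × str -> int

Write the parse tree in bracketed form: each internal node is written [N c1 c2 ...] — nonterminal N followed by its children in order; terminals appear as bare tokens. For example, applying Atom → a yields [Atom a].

[Type [Prod [Atom int]] -> [Type [Prod [Prod [Atom str]] × [Atom str]] -> [Type [Prod [Atom int]]]]]

Type
Prod -> Type
Atom -> Type
int -> Type
int -> Prod -> Type
int -> Prod × Atom -> Type
int -> Atom × Atom -> Type
int -> str × Atom -> Type
int -> str × str -> Type
int -> str × str -> Prod
int -> str × str -> Atom
int -> str × str -> int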